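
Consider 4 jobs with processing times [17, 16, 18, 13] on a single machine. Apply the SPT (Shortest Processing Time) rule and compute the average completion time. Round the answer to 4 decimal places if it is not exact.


Sort jobs by processing time (SPT order): [13, 16, 17, 18]
Compute completion times sequentially:
  Job 1: processing = 13, completes at 13
  Job 2: processing = 16, completes at 29
  Job 3: processing = 17, completes at 46
  Job 4: processing = 18, completes at 64
Sum of completion times = 152
Average completion time = 152/4 = 38.0

38.0


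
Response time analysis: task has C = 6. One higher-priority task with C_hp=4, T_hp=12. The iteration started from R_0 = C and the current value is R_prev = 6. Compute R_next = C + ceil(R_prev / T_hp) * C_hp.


R_next = C + ceil(R_prev / T_hp) * C_hp
ceil(6 / 12) = ceil(0.5) = 1
Interference = 1 * 4 = 4
R_next = 6 + 4 = 10

10


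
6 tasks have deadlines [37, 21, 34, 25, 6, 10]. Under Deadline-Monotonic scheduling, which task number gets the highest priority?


Sort tasks by relative deadline (ascending):
  Task 5: deadline = 6
  Task 6: deadline = 10
  Task 2: deadline = 21
  Task 4: deadline = 25
  Task 3: deadline = 34
  Task 1: deadline = 37
Priority order (highest first): [5, 6, 2, 4, 3, 1]
Highest priority task = 5

5


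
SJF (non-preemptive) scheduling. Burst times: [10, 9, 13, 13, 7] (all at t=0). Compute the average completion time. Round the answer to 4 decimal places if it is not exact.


SJF order (ascending): [7, 9, 10, 13, 13]
Completion times:
  Job 1: burst=7, C=7
  Job 2: burst=9, C=16
  Job 3: burst=10, C=26
  Job 4: burst=13, C=39
  Job 5: burst=13, C=52
Average completion = 140/5 = 28.0

28.0


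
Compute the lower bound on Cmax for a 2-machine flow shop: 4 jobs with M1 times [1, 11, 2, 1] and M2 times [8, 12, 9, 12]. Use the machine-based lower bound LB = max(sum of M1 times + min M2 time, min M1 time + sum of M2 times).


LB1 = sum(M1 times) + min(M2 times) = 15 + 8 = 23
LB2 = min(M1 times) + sum(M2 times) = 1 + 41 = 42
Lower bound = max(LB1, LB2) = max(23, 42) = 42

42


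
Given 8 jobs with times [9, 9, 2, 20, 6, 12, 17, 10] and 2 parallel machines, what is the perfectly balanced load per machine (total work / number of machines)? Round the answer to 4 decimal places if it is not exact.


Total processing time = 9 + 9 + 2 + 20 + 6 + 12 + 17 + 10 = 85
Number of machines = 2
Ideal balanced load = 85 / 2 = 42.5

42.5


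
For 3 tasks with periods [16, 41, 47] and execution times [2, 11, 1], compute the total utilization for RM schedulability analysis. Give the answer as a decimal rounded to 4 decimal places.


Compute individual utilizations (exact fractions):
  Task 1: C/T = 2/16 = 1/8 (approx. 0.125)
  Task 2: C/T = 11/41 (approx. 0.2683)
  Task 3: C/T = 1/47 (approx. 0.0213)
Total utilization U = 1/8 + 11/41 + 1/47 = 6391/15416
Rounded to 4 decimal places: U = 0.4146
RM (Liu & Layland) bound for 3 tasks = 0.779763; compare with U = 6391/15416 (approx. 0.414569)
U <= bound, so schedulable by RM sufficient condition.

0.4146


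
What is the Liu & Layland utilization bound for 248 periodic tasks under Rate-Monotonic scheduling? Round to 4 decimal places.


Compute 2^(1/248) = 1.0027988578
Subtract 1: 1.0027988578 - 1 = 0.0027988578
Multiply by n: 248 * 0.0027988578 = 0.6941167344
Round to 4 dp: 0.6941

0.6941


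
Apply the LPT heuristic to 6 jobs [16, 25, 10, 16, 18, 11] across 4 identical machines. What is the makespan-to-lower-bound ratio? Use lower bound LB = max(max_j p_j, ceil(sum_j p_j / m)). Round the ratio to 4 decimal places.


LPT order: [25, 18, 16, 16, 11, 10]
Machine loads after assignment: [25, 18, 27, 26]
LPT makespan = 27
Lower bound = max(max_job, ceil(total/4)) = max(25, 24) = 25
Ratio = 27 / 25 = 1.08

1.08


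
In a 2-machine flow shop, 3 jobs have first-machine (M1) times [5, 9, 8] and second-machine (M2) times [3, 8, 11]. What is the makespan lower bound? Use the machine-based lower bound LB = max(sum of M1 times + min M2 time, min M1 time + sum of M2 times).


LB1 = sum(M1 times) + min(M2 times) = 22 + 3 = 25
LB2 = min(M1 times) + sum(M2 times) = 5 + 22 = 27
Lower bound = max(LB1, LB2) = max(25, 27) = 27

27


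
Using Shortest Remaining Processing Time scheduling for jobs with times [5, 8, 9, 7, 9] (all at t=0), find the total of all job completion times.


Since all jobs arrive at t=0, SRPT equals SPT ordering.
SPT order: [5, 7, 8, 9, 9]
Completion times:
  Job 1: p=5, C=5
  Job 2: p=7, C=12
  Job 3: p=8, C=20
  Job 4: p=9, C=29
  Job 5: p=9, C=38
Total completion time = 5 + 12 + 20 + 29 + 38 = 104

104


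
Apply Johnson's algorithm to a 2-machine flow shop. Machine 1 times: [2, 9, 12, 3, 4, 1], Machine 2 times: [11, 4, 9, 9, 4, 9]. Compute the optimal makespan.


Apply Johnson's rule:
  Group 1 (a <= b): [(6, 1, 9), (1, 2, 11), (4, 3, 9), (5, 4, 4)]
  Group 2 (a > b): [(3, 12, 9), (2, 9, 4)]
Optimal job order: [6, 1, 4, 5, 3, 2]
Schedule:
  Job 6: M1 done at 1, M2 done at 10
  Job 1: M1 done at 3, M2 done at 21
  Job 4: M1 done at 6, M2 done at 30
  Job 5: M1 done at 10, M2 done at 34
  Job 3: M1 done at 22, M2 done at 43
  Job 2: M1 done at 31, M2 done at 47
Makespan = 47

47


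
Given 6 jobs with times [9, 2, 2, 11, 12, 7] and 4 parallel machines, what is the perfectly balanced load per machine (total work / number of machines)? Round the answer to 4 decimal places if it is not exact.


Total processing time = 9 + 2 + 2 + 11 + 12 + 7 = 43
Number of machines = 4
Ideal balanced load = 43 / 4 = 10.75

10.75


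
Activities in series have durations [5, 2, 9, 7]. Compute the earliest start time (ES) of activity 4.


Activity 4 starts after activities 1 through 3 complete.
Predecessor durations: [5, 2, 9]
ES = 5 + 2 + 9 = 16

16


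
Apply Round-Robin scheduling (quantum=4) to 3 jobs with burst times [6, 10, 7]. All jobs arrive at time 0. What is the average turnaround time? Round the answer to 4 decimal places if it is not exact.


Time quantum = 4
Execution trace:
  J1 runs 4 units, time = 4
  J2 runs 4 units, time = 8
  J3 runs 4 units, time = 12
  J1 runs 2 units, time = 14
  J2 runs 4 units, time = 18
  J3 runs 3 units, time = 21
  J2 runs 2 units, time = 23
Finish times: [14, 23, 21]
Average turnaround = 58/3 = 19.3333

19.3333


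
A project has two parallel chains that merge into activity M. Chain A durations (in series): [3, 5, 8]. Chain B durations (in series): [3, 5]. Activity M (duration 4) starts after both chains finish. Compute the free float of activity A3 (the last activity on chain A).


ES(A3) = sum of predecessors on chain A = 8
EF(A3) = ES + duration = 8 + 8 = 16
Successor of A3 is M. ES(M) = max(sum(A), sum(B)) = max(16, 8) = 16
Free float = ES(successor) - EF(current) = 16 - 16 = 0

0


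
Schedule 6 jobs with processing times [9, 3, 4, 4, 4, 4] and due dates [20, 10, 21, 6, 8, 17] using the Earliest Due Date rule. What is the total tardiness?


Sort by due date (EDD order): [(4, 6), (4, 8), (3, 10), (4, 17), (9, 20), (4, 21)]
Compute completion times and tardiness:
  Job 1: p=4, d=6, C=4, tardiness=max(0,4-6)=0
  Job 2: p=4, d=8, C=8, tardiness=max(0,8-8)=0
  Job 3: p=3, d=10, C=11, tardiness=max(0,11-10)=1
  Job 4: p=4, d=17, C=15, tardiness=max(0,15-17)=0
  Job 5: p=9, d=20, C=24, tardiness=max(0,24-20)=4
  Job 6: p=4, d=21, C=28, tardiness=max(0,28-21)=7
Total tardiness = 12

12


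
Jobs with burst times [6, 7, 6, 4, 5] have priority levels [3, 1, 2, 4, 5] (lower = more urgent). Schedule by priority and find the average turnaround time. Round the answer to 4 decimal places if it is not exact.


Sort by priority (ascending = highest first):
Order: [(1, 7), (2, 6), (3, 6), (4, 4), (5, 5)]
Completion times:
  Priority 1, burst=7, C=7
  Priority 2, burst=6, C=13
  Priority 3, burst=6, C=19
  Priority 4, burst=4, C=23
  Priority 5, burst=5, C=28
Average turnaround = 90/5 = 18.0

18.0


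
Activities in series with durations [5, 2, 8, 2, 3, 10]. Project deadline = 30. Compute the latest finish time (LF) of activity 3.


LF(activity 3) = deadline - sum of successor durations
Successors: activities 4 through 6 with durations [2, 3, 10]
Sum of successor durations = 15
LF = 30 - 15 = 15

15


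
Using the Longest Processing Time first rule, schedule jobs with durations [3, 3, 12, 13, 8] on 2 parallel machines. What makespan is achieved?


Sort jobs in decreasing order (LPT): [13, 12, 8, 3, 3]
Assign each job to the least loaded machine:
  Machine 1: jobs [13, 3, 3], load = 19
  Machine 2: jobs [12, 8], load = 20
Makespan = max load = 20

20


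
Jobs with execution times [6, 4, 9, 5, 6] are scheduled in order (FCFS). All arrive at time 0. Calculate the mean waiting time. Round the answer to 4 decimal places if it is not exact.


FCFS order (as given): [6, 4, 9, 5, 6]
Waiting times:
  Job 1: wait = 0
  Job 2: wait = 6
  Job 3: wait = 10
  Job 4: wait = 19
  Job 5: wait = 24
Sum of waiting times = 59
Average waiting time = 59/5 = 11.8

11.8


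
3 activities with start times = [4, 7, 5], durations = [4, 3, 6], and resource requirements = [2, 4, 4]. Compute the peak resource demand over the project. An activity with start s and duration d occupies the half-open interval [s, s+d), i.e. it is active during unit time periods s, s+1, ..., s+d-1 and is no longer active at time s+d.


Each activity i is active on [start_i, start_i + duration_i).
Compute total resource usage per time slot:
  t=0: active resources = [], total = 0
  t=1: active resources = [], total = 0
  t=2: active resources = [], total = 0
  t=3: active resources = [], total = 0
  t=4: active resources = [2], total = 2
  t=5: active resources = [2, 4], total = 6
  t=6: active resources = [2, 4], total = 6
  t=7: active resources = [2, 4, 4], total = 10
  t=8: active resources = [4, 4], total = 8
  t=9: active resources = [4, 4], total = 8
  t=10: active resources = [4], total = 4
Peak resource demand = 10

10


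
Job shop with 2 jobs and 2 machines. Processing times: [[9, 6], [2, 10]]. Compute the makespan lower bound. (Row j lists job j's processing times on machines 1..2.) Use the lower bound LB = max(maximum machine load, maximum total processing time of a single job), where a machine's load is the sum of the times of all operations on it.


Machine loads:
  Machine 1: 9 + 2 = 11
  Machine 2: 6 + 10 = 16
Max machine load = 16
Job totals:
  Job 1: 15
  Job 2: 12
Max job total = 15
Lower bound = max(16, 15) = 16

16


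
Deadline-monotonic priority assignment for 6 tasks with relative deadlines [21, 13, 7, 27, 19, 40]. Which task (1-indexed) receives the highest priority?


Sort tasks by relative deadline (ascending):
  Task 3: deadline = 7
  Task 2: deadline = 13
  Task 5: deadline = 19
  Task 1: deadline = 21
  Task 4: deadline = 27
  Task 6: deadline = 40
Priority order (highest first): [3, 2, 5, 1, 4, 6]
Highest priority task = 3

3


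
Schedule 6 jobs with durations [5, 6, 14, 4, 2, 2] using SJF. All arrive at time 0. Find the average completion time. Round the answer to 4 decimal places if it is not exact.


SJF order (ascending): [2, 2, 4, 5, 6, 14]
Completion times:
  Job 1: burst=2, C=2
  Job 2: burst=2, C=4
  Job 3: burst=4, C=8
  Job 4: burst=5, C=13
  Job 5: burst=6, C=19
  Job 6: burst=14, C=33
Average completion = 79/6 = 13.1667

13.1667


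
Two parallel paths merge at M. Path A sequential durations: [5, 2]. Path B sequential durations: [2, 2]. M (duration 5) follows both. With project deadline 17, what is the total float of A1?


Forward pass: ES(A1) = sum of predecessors on chain A = 0
EF = ES + duration = 0 + 5 = 5
Backward pass: LF(M) = deadline = 17; LS(M) = 17 - 5 = 12
LF(A1) = LS(M) - sum(successors on chain A) = 12 - 2 = 10
LS = LF - duration = 10 - 5 = 5
Total float = LS - ES = 5 - 0 = 5

5


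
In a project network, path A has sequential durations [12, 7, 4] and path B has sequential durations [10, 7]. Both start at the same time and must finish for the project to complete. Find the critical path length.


Path A total = 12 + 7 + 4 = 23
Path B total = 10 + 7 = 17
Critical path = longest path = max(23, 17) = 23

23


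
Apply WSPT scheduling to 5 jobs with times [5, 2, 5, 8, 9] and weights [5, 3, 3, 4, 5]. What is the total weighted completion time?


Compute p/w ratios and sort ascending (WSPT): [(2, 3), (5, 5), (5, 3), (9, 5), (8, 4)]
Compute weighted completion times:
  Job (p=2,w=3): C=2, w*C=3*2=6
  Job (p=5,w=5): C=7, w*C=5*7=35
  Job (p=5,w=3): C=12, w*C=3*12=36
  Job (p=9,w=5): C=21, w*C=5*21=105
  Job (p=8,w=4): C=29, w*C=4*29=116
Total weighted completion time = 298

298


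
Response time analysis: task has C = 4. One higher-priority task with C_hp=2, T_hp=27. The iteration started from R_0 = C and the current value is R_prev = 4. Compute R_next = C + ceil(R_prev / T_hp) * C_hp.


R_next = C + ceil(R_prev / T_hp) * C_hp
ceil(4 / 27) = ceil(0.1481) = 1
Interference = 1 * 2 = 2
R_next = 4 + 2 = 6

6


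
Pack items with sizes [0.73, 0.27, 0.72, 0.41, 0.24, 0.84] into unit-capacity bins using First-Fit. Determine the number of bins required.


Place items sequentially using First-Fit:
  Item 0.73 -> new Bin 1
  Item 0.27 -> Bin 1 (now 1.0)
  Item 0.72 -> new Bin 2
  Item 0.41 -> new Bin 3
  Item 0.24 -> Bin 2 (now 0.96)
  Item 0.84 -> new Bin 4
Total bins used = 4

4


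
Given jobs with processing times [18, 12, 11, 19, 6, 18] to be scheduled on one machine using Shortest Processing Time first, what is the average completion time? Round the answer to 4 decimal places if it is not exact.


Sort jobs by processing time (SPT order): [6, 11, 12, 18, 18, 19]
Compute completion times sequentially:
  Job 1: processing = 6, completes at 6
  Job 2: processing = 11, completes at 17
  Job 3: processing = 12, completes at 29
  Job 4: processing = 18, completes at 47
  Job 5: processing = 18, completes at 65
  Job 6: processing = 19, completes at 84
Sum of completion times = 248
Average completion time = 248/6 = 41.3333

41.3333


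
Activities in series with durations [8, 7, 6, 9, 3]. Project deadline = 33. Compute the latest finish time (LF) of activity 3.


LF(activity 3) = deadline - sum of successor durations
Successors: activities 4 through 5 with durations [9, 3]
Sum of successor durations = 12
LF = 33 - 12 = 21

21


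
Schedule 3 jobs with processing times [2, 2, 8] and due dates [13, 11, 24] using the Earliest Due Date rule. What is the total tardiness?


Sort by due date (EDD order): [(2, 11), (2, 13), (8, 24)]
Compute completion times and tardiness:
  Job 1: p=2, d=11, C=2, tardiness=max(0,2-11)=0
  Job 2: p=2, d=13, C=4, tardiness=max(0,4-13)=0
  Job 3: p=8, d=24, C=12, tardiness=max(0,12-24)=0
Total tardiness = 0

0


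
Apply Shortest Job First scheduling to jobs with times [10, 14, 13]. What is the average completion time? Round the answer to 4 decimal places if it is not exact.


SJF order (ascending): [10, 13, 14]
Completion times:
  Job 1: burst=10, C=10
  Job 2: burst=13, C=23
  Job 3: burst=14, C=37
Average completion = 70/3 = 23.3333

23.3333


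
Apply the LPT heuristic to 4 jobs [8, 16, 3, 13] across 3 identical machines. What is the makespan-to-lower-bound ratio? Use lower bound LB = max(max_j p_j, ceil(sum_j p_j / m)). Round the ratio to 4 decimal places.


LPT order: [16, 13, 8, 3]
Machine loads after assignment: [16, 13, 11]
LPT makespan = 16
Lower bound = max(max_job, ceil(total/3)) = max(16, 14) = 16
Ratio = 16 / 16 = 1.0

1.0


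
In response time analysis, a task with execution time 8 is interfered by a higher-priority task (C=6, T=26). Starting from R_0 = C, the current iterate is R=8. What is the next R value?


R_next = C + ceil(R_prev / T_hp) * C_hp
ceil(8 / 26) = ceil(0.3077) = 1
Interference = 1 * 6 = 6
R_next = 8 + 6 = 14

14


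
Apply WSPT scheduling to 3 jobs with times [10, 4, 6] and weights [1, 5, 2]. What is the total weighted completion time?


Compute p/w ratios and sort ascending (WSPT): [(4, 5), (6, 2), (10, 1)]
Compute weighted completion times:
  Job (p=4,w=5): C=4, w*C=5*4=20
  Job (p=6,w=2): C=10, w*C=2*10=20
  Job (p=10,w=1): C=20, w*C=1*20=20
Total weighted completion time = 60

60


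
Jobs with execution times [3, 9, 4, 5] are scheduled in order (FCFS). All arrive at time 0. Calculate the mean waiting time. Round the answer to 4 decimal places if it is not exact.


FCFS order (as given): [3, 9, 4, 5]
Waiting times:
  Job 1: wait = 0
  Job 2: wait = 3
  Job 3: wait = 12
  Job 4: wait = 16
Sum of waiting times = 31
Average waiting time = 31/4 = 7.75

7.75


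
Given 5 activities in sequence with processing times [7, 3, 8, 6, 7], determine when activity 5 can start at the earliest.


Activity 5 starts after activities 1 through 4 complete.
Predecessor durations: [7, 3, 8, 6]
ES = 7 + 3 + 8 + 6 = 24

24


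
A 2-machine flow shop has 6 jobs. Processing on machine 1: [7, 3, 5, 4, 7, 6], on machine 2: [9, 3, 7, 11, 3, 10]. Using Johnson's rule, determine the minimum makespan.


Apply Johnson's rule:
  Group 1 (a <= b): [(2, 3, 3), (4, 4, 11), (3, 5, 7), (6, 6, 10), (1, 7, 9)]
  Group 2 (a > b): [(5, 7, 3)]
Optimal job order: [2, 4, 3, 6, 1, 5]
Schedule:
  Job 2: M1 done at 3, M2 done at 6
  Job 4: M1 done at 7, M2 done at 18
  Job 3: M1 done at 12, M2 done at 25
  Job 6: M1 done at 18, M2 done at 35
  Job 1: M1 done at 25, M2 done at 44
  Job 5: M1 done at 32, M2 done at 47
Makespan = 47

47


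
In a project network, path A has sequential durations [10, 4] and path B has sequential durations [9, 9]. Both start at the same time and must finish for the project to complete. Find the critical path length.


Path A total = 10 + 4 = 14
Path B total = 9 + 9 = 18
Critical path = longest path = max(14, 18) = 18

18


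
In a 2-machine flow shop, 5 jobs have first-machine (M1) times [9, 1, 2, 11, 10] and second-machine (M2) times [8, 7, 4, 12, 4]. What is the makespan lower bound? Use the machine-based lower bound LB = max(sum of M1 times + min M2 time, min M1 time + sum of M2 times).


LB1 = sum(M1 times) + min(M2 times) = 33 + 4 = 37
LB2 = min(M1 times) + sum(M2 times) = 1 + 35 = 36
Lower bound = max(LB1, LB2) = max(37, 36) = 37

37


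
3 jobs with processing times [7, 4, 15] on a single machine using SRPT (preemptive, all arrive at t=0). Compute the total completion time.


Since all jobs arrive at t=0, SRPT equals SPT ordering.
SPT order: [4, 7, 15]
Completion times:
  Job 1: p=4, C=4
  Job 2: p=7, C=11
  Job 3: p=15, C=26
Total completion time = 4 + 11 + 26 = 41

41


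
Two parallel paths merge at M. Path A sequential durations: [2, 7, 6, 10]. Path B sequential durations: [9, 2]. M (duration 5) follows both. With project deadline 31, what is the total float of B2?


Forward pass: ES(B2) = sum of predecessors on chain B = 9
EF = ES + duration = 9 + 2 = 11
Backward pass: LF(M) = deadline = 31; LS(M) = 31 - 5 = 26
LF(B2) = LS(M) - sum(successors on chain B) = 26 - 0 = 26
LS = LF - duration = 26 - 2 = 24
Total float = LS - ES = 24 - 9 = 15

15


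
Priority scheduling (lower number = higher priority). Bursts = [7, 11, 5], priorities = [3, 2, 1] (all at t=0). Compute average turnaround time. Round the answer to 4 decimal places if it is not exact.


Sort by priority (ascending = highest first):
Order: [(1, 5), (2, 11), (3, 7)]
Completion times:
  Priority 1, burst=5, C=5
  Priority 2, burst=11, C=16
  Priority 3, burst=7, C=23
Average turnaround = 44/3 = 14.6667

14.6667


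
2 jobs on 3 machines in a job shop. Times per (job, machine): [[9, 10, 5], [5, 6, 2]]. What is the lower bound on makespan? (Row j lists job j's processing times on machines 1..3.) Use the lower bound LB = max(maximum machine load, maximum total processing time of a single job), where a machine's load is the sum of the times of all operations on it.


Machine loads:
  Machine 1: 9 + 5 = 14
  Machine 2: 10 + 6 = 16
  Machine 3: 5 + 2 = 7
Max machine load = 16
Job totals:
  Job 1: 24
  Job 2: 13
Max job total = 24
Lower bound = max(16, 24) = 24

24


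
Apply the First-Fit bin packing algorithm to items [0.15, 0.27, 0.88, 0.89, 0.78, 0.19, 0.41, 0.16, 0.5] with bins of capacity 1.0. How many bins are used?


Place items sequentially using First-Fit:
  Item 0.15 -> new Bin 1
  Item 0.27 -> Bin 1 (now 0.42)
  Item 0.88 -> new Bin 2
  Item 0.89 -> new Bin 3
  Item 0.78 -> new Bin 4
  Item 0.19 -> Bin 1 (now 0.61)
  Item 0.41 -> new Bin 5
  Item 0.16 -> Bin 1 (now 0.77)
  Item 0.5 -> Bin 5 (now 0.91)
Total bins used = 5

5


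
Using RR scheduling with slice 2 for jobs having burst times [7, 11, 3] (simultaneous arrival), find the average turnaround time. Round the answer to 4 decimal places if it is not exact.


Time quantum = 2
Execution trace:
  J1 runs 2 units, time = 2
  J2 runs 2 units, time = 4
  J3 runs 2 units, time = 6
  J1 runs 2 units, time = 8
  J2 runs 2 units, time = 10
  J3 runs 1 units, time = 11
  J1 runs 2 units, time = 13
  J2 runs 2 units, time = 15
  J1 runs 1 units, time = 16
  J2 runs 2 units, time = 18
  J2 runs 2 units, time = 20
  J2 runs 1 units, time = 21
Finish times: [16, 21, 11]
Average turnaround = 48/3 = 16.0

16.0


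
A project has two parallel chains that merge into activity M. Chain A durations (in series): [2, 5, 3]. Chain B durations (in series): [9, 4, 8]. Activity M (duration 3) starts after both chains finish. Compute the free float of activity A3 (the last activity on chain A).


ES(A3) = sum of predecessors on chain A = 7
EF(A3) = ES + duration = 7 + 3 = 10
Successor of A3 is M. ES(M) = max(sum(A), sum(B)) = max(10, 21) = 21
Free float = ES(successor) - EF(current) = 21 - 10 = 11

11


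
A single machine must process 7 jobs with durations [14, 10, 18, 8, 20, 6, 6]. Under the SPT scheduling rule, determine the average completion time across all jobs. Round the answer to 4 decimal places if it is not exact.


Sort jobs by processing time (SPT order): [6, 6, 8, 10, 14, 18, 20]
Compute completion times sequentially:
  Job 1: processing = 6, completes at 6
  Job 2: processing = 6, completes at 12
  Job 3: processing = 8, completes at 20
  Job 4: processing = 10, completes at 30
  Job 5: processing = 14, completes at 44
  Job 6: processing = 18, completes at 62
  Job 7: processing = 20, completes at 82
Sum of completion times = 256
Average completion time = 256/7 = 36.5714

36.5714


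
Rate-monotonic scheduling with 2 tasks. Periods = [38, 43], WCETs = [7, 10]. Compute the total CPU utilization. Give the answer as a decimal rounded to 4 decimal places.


Compute individual utilizations (exact fractions):
  Task 1: C/T = 7/38 (approx. 0.1842)
  Task 2: C/T = 10/43 (approx. 0.2326)
Total utilization U = 7/38 + 10/43 = 681/1634
Rounded to 4 decimal places: U = 0.4168
RM (Liu & Layland) bound for 2 tasks = 0.828427; compare with U = 681/1634 (approx. 0.416769)
U <= bound, so schedulable by RM sufficient condition.

0.4168


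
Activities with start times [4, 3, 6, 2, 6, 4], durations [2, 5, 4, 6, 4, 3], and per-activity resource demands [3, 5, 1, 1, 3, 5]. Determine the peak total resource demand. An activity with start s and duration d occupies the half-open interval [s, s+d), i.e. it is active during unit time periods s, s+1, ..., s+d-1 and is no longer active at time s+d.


Each activity i is active on [start_i, start_i + duration_i).
Compute total resource usage per time slot:
  t=0: active resources = [], total = 0
  t=1: active resources = [], total = 0
  t=2: active resources = [1], total = 1
  t=3: active resources = [5, 1], total = 6
  t=4: active resources = [3, 5, 1, 5], total = 14
  t=5: active resources = [3, 5, 1, 5], total = 14
  t=6: active resources = [5, 1, 1, 3, 5], total = 15
  t=7: active resources = [5, 1, 1, 3], total = 10
  t=8: active resources = [1, 3], total = 4
  t=9: active resources = [1, 3], total = 4
Peak resource demand = 15

15


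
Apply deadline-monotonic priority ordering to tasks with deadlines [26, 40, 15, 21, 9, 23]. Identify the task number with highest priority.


Sort tasks by relative deadline (ascending):
  Task 5: deadline = 9
  Task 3: deadline = 15
  Task 4: deadline = 21
  Task 6: deadline = 23
  Task 1: deadline = 26
  Task 2: deadline = 40
Priority order (highest first): [5, 3, 4, 6, 1, 2]
Highest priority task = 5

5


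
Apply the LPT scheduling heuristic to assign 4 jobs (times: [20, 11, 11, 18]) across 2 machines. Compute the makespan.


Sort jobs in decreasing order (LPT): [20, 18, 11, 11]
Assign each job to the least loaded machine:
  Machine 1: jobs [20, 11], load = 31
  Machine 2: jobs [18, 11], load = 29
Makespan = max load = 31

31


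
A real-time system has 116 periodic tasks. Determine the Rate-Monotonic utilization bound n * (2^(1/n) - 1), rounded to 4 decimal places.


Compute 2^(1/116) = 1.0059932951
Subtract 1: 1.0059932951 - 1 = 0.0059932951
Multiply by n: 116 * 0.0059932951 = 0.6952222316
Round to 4 dp: 0.6952

0.6952


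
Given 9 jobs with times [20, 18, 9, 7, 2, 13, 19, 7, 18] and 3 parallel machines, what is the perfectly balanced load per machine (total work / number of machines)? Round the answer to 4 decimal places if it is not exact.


Total processing time = 20 + 18 + 9 + 7 + 2 + 13 + 19 + 7 + 18 = 113
Number of machines = 3
Ideal balanced load = 113 / 3 = 37.6667

37.6667


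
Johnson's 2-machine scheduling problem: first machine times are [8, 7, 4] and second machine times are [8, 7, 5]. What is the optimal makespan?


Apply Johnson's rule:
  Group 1 (a <= b): [(3, 4, 5), (2, 7, 7), (1, 8, 8)]
  Group 2 (a > b): []
Optimal job order: [3, 2, 1]
Schedule:
  Job 3: M1 done at 4, M2 done at 9
  Job 2: M1 done at 11, M2 done at 18
  Job 1: M1 done at 19, M2 done at 27
Makespan = 27

27


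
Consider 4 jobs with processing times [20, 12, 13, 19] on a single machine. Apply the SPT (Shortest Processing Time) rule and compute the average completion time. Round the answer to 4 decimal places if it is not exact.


Sort jobs by processing time (SPT order): [12, 13, 19, 20]
Compute completion times sequentially:
  Job 1: processing = 12, completes at 12
  Job 2: processing = 13, completes at 25
  Job 3: processing = 19, completes at 44
  Job 4: processing = 20, completes at 64
Sum of completion times = 145
Average completion time = 145/4 = 36.25

36.25


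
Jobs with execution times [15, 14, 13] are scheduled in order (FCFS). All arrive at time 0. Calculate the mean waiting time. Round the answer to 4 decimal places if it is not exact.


FCFS order (as given): [15, 14, 13]
Waiting times:
  Job 1: wait = 0
  Job 2: wait = 15
  Job 3: wait = 29
Sum of waiting times = 44
Average waiting time = 44/3 = 14.6667

14.6667


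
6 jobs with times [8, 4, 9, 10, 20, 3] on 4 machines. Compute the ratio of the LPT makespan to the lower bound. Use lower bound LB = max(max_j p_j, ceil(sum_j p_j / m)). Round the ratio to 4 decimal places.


LPT order: [20, 10, 9, 8, 4, 3]
Machine loads after assignment: [20, 10, 12, 12]
LPT makespan = 20
Lower bound = max(max_job, ceil(total/4)) = max(20, 14) = 20
Ratio = 20 / 20 = 1.0

1.0


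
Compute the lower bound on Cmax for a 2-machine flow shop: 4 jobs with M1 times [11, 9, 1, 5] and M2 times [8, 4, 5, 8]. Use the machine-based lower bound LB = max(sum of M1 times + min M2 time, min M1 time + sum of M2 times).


LB1 = sum(M1 times) + min(M2 times) = 26 + 4 = 30
LB2 = min(M1 times) + sum(M2 times) = 1 + 25 = 26
Lower bound = max(LB1, LB2) = max(30, 26) = 30

30


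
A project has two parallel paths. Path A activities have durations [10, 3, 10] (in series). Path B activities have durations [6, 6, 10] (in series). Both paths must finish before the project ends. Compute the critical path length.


Path A total = 10 + 3 + 10 = 23
Path B total = 6 + 6 + 10 = 22
Critical path = longest path = max(23, 22) = 23

23


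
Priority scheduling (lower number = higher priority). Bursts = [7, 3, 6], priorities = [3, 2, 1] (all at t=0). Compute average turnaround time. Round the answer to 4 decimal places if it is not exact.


Sort by priority (ascending = highest first):
Order: [(1, 6), (2, 3), (3, 7)]
Completion times:
  Priority 1, burst=6, C=6
  Priority 2, burst=3, C=9
  Priority 3, burst=7, C=16
Average turnaround = 31/3 = 10.3333

10.3333


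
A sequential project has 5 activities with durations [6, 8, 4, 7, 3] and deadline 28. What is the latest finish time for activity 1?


LF(activity 1) = deadline - sum of successor durations
Successors: activities 2 through 5 with durations [8, 4, 7, 3]
Sum of successor durations = 22
LF = 28 - 22 = 6

6


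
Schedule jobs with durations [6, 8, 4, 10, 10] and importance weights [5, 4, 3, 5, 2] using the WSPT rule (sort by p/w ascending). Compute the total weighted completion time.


Compute p/w ratios and sort ascending (WSPT): [(6, 5), (4, 3), (8, 4), (10, 5), (10, 2)]
Compute weighted completion times:
  Job (p=6,w=5): C=6, w*C=5*6=30
  Job (p=4,w=3): C=10, w*C=3*10=30
  Job (p=8,w=4): C=18, w*C=4*18=72
  Job (p=10,w=5): C=28, w*C=5*28=140
  Job (p=10,w=2): C=38, w*C=2*38=76
Total weighted completion time = 348

348


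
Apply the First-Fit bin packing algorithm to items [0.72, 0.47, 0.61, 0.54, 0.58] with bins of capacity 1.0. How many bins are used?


Place items sequentially using First-Fit:
  Item 0.72 -> new Bin 1
  Item 0.47 -> new Bin 2
  Item 0.61 -> new Bin 3
  Item 0.54 -> new Bin 4
  Item 0.58 -> new Bin 5
Total bins used = 5

5


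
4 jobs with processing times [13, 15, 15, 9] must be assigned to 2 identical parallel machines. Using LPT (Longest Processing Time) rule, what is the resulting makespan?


Sort jobs in decreasing order (LPT): [15, 15, 13, 9]
Assign each job to the least loaded machine:
  Machine 1: jobs [15, 13], load = 28
  Machine 2: jobs [15, 9], load = 24
Makespan = max load = 28

28


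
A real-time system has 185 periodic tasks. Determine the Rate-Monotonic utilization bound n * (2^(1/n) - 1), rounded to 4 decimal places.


Compute 2^(1/185) = 1.0037537693
Subtract 1: 1.0037537693 - 1 = 0.0037537693
Multiply by n: 185 * 0.0037537693 = 0.6944473205
Round to 4 dp: 0.6944

0.6944


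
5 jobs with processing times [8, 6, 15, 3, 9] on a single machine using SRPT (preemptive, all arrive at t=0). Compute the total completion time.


Since all jobs arrive at t=0, SRPT equals SPT ordering.
SPT order: [3, 6, 8, 9, 15]
Completion times:
  Job 1: p=3, C=3
  Job 2: p=6, C=9
  Job 3: p=8, C=17
  Job 4: p=9, C=26
  Job 5: p=15, C=41
Total completion time = 3 + 9 + 17 + 26 + 41 = 96

96


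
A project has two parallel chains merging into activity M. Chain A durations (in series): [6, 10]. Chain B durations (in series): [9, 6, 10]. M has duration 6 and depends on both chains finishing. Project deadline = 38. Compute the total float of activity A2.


Forward pass: ES(A2) = sum of predecessors on chain A = 6
EF = ES + duration = 6 + 10 = 16
Backward pass: LF(M) = deadline = 38; LS(M) = 38 - 6 = 32
LF(A2) = LS(M) - sum(successors on chain A) = 32 - 0 = 32
LS = LF - duration = 32 - 10 = 22
Total float = LS - ES = 22 - 6 = 16

16


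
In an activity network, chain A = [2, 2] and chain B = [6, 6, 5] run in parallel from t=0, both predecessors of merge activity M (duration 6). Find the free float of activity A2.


ES(A2) = sum of predecessors on chain A = 2
EF(A2) = ES + duration = 2 + 2 = 4
Successor of A2 is M. ES(M) = max(sum(A), sum(B)) = max(4, 17) = 17
Free float = ES(successor) - EF(current) = 17 - 4 = 13

13


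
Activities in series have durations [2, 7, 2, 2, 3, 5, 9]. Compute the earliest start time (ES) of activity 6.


Activity 6 starts after activities 1 through 5 complete.
Predecessor durations: [2, 7, 2, 2, 3]
ES = 2 + 7 + 2 + 2 + 3 = 16

16


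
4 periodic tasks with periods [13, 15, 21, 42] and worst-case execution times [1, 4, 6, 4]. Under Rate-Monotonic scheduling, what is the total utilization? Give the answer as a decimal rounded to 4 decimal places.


Compute individual utilizations (exact fractions):
  Task 1: C/T = 1/13 (approx. 0.0769)
  Task 2: C/T = 4/15 (approx. 0.2667)
  Task 3: C/T = 6/21 = 2/7 (approx. 0.2857)
  Task 4: C/T = 4/42 = 2/21 (approx. 0.0952)
Total utilization U = 1/13 + 4/15 + 2/7 + 2/21 = 989/1365
Rounded to 4 decimal places: U = 0.7245
RM (Liu & Layland) bound for 4 tasks = 0.756828; compare with U = 989/1365 (approx. 0.724542)
U <= bound, so schedulable by RM sufficient condition.

0.7245


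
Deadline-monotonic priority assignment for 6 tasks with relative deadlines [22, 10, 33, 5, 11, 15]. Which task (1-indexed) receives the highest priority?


Sort tasks by relative deadline (ascending):
  Task 4: deadline = 5
  Task 2: deadline = 10
  Task 5: deadline = 11
  Task 6: deadline = 15
  Task 1: deadline = 22
  Task 3: deadline = 33
Priority order (highest first): [4, 2, 5, 6, 1, 3]
Highest priority task = 4

4


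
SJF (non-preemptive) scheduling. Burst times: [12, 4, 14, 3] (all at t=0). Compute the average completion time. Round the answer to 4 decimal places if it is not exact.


SJF order (ascending): [3, 4, 12, 14]
Completion times:
  Job 1: burst=3, C=3
  Job 2: burst=4, C=7
  Job 3: burst=12, C=19
  Job 4: burst=14, C=33
Average completion = 62/4 = 15.5

15.5


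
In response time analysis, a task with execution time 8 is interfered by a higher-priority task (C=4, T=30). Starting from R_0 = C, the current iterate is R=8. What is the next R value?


R_next = C + ceil(R_prev / T_hp) * C_hp
ceil(8 / 30) = ceil(0.2667) = 1
Interference = 1 * 4 = 4
R_next = 8 + 4 = 12

12


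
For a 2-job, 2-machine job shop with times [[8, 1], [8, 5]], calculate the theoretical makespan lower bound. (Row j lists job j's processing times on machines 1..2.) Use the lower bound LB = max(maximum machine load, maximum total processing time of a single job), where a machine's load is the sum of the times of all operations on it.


Machine loads:
  Machine 1: 8 + 8 = 16
  Machine 2: 1 + 5 = 6
Max machine load = 16
Job totals:
  Job 1: 9
  Job 2: 13
Max job total = 13
Lower bound = max(16, 13) = 16

16


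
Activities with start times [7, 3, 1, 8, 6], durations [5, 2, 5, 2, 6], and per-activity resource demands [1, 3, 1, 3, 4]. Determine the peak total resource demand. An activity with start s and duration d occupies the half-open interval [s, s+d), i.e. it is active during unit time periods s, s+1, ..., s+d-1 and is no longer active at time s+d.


Each activity i is active on [start_i, start_i + duration_i).
Compute total resource usage per time slot:
  t=0: active resources = [], total = 0
  t=1: active resources = [1], total = 1
  t=2: active resources = [1], total = 1
  t=3: active resources = [3, 1], total = 4
  t=4: active resources = [3, 1], total = 4
  t=5: active resources = [1], total = 1
  t=6: active resources = [4], total = 4
  t=7: active resources = [1, 4], total = 5
  t=8: active resources = [1, 3, 4], total = 8
  t=9: active resources = [1, 3, 4], total = 8
  t=10: active resources = [1, 4], total = 5
  t=11: active resources = [1, 4], total = 5
Peak resource demand = 8

8


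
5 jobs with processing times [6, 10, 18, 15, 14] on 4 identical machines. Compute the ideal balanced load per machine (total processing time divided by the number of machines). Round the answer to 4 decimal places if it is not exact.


Total processing time = 6 + 10 + 18 + 15 + 14 = 63
Number of machines = 4
Ideal balanced load = 63 / 4 = 15.75

15.75


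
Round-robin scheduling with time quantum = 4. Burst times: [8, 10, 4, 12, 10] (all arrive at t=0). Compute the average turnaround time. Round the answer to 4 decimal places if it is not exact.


Time quantum = 4
Execution trace:
  J1 runs 4 units, time = 4
  J2 runs 4 units, time = 8
  J3 runs 4 units, time = 12
  J4 runs 4 units, time = 16
  J5 runs 4 units, time = 20
  J1 runs 4 units, time = 24
  J2 runs 4 units, time = 28
  J4 runs 4 units, time = 32
  J5 runs 4 units, time = 36
  J2 runs 2 units, time = 38
  J4 runs 4 units, time = 42
  J5 runs 2 units, time = 44
Finish times: [24, 38, 12, 42, 44]
Average turnaround = 160/5 = 32.0

32.0


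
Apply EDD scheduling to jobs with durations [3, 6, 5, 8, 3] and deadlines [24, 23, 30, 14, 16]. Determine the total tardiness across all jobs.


Sort by due date (EDD order): [(8, 14), (3, 16), (6, 23), (3, 24), (5, 30)]
Compute completion times and tardiness:
  Job 1: p=8, d=14, C=8, tardiness=max(0,8-14)=0
  Job 2: p=3, d=16, C=11, tardiness=max(0,11-16)=0
  Job 3: p=6, d=23, C=17, tardiness=max(0,17-23)=0
  Job 4: p=3, d=24, C=20, tardiness=max(0,20-24)=0
  Job 5: p=5, d=30, C=25, tardiness=max(0,25-30)=0
Total tardiness = 0

0


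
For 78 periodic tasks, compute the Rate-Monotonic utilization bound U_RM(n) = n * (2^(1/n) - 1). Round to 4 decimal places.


Compute 2^(1/78) = 1.0089261045
Subtract 1: 1.0089261045 - 1 = 0.0089261045
Multiply by n: 78 * 0.0089261045 = 0.6962361510
Round to 4 dp: 0.6962

0.6962


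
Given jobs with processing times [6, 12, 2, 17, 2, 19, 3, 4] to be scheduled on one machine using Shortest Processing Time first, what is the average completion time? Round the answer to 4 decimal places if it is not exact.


Sort jobs by processing time (SPT order): [2, 2, 3, 4, 6, 12, 17, 19]
Compute completion times sequentially:
  Job 1: processing = 2, completes at 2
  Job 2: processing = 2, completes at 4
  Job 3: processing = 3, completes at 7
  Job 4: processing = 4, completes at 11
  Job 5: processing = 6, completes at 17
  Job 6: processing = 12, completes at 29
  Job 7: processing = 17, completes at 46
  Job 8: processing = 19, completes at 65
Sum of completion times = 181
Average completion time = 181/8 = 22.625

22.625


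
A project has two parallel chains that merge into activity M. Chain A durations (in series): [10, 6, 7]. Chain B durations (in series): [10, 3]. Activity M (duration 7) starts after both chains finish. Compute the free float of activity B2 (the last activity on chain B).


ES(B2) = sum of predecessors on chain B = 10
EF(B2) = ES + duration = 10 + 3 = 13
Successor of B2 is M. ES(M) = max(sum(A), sum(B)) = max(23, 13) = 23
Free float = ES(successor) - EF(current) = 23 - 13 = 10

10


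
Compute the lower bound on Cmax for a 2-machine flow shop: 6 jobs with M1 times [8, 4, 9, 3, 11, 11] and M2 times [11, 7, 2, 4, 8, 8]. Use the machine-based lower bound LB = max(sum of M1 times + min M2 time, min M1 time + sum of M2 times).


LB1 = sum(M1 times) + min(M2 times) = 46 + 2 = 48
LB2 = min(M1 times) + sum(M2 times) = 3 + 40 = 43
Lower bound = max(LB1, LB2) = max(48, 43) = 48

48


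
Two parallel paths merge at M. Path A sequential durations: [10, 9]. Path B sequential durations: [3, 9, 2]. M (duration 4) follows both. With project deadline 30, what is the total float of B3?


Forward pass: ES(B3) = sum of predecessors on chain B = 12
EF = ES + duration = 12 + 2 = 14
Backward pass: LF(M) = deadline = 30; LS(M) = 30 - 4 = 26
LF(B3) = LS(M) - sum(successors on chain B) = 26 - 0 = 26
LS = LF - duration = 26 - 2 = 24
Total float = LS - ES = 24 - 12 = 12

12


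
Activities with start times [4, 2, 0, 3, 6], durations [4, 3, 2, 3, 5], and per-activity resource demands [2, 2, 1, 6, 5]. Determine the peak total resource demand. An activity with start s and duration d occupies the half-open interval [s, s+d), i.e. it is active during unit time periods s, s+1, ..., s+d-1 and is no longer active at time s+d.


Each activity i is active on [start_i, start_i + duration_i).
Compute total resource usage per time slot:
  t=0: active resources = [1], total = 1
  t=1: active resources = [1], total = 1
  t=2: active resources = [2], total = 2
  t=3: active resources = [2, 6], total = 8
  t=4: active resources = [2, 2, 6], total = 10
  t=5: active resources = [2, 6], total = 8
  t=6: active resources = [2, 5], total = 7
  t=7: active resources = [2, 5], total = 7
  t=8: active resources = [5], total = 5
  t=9: active resources = [5], total = 5
  t=10: active resources = [5], total = 5
Peak resource demand = 10

10


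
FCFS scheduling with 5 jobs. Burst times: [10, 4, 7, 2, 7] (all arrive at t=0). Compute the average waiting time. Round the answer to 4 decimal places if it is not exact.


FCFS order (as given): [10, 4, 7, 2, 7]
Waiting times:
  Job 1: wait = 0
  Job 2: wait = 10
  Job 3: wait = 14
  Job 4: wait = 21
  Job 5: wait = 23
Sum of waiting times = 68
Average waiting time = 68/5 = 13.6

13.6
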